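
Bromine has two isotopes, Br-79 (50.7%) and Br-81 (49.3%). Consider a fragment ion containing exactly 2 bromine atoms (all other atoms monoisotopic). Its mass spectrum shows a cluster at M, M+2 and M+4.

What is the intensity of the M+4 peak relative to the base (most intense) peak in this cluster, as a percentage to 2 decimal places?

48.62%

Binomial terms of (0.507 + 0.493)^2: M 0.2570, M+2 0.4999, M+4 0.2430 → M+2 is the base peak.
P(M+2) = C(2,1) × 0.507^1 × 0.493^1 = 2 × 0.5070 × 0.4930 = 0.499902 (base)
P(M+4) = C(2,2) × 0.507^0 × 0.493^2 = 1 × 1.0000 × 0.243049 = 0.243049
Relative intensity = 0.243049 / 0.499902 × 100 = 48.62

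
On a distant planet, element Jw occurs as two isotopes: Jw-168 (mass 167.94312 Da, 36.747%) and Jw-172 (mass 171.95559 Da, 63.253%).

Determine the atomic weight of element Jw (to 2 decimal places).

170.48 Da

Weight each isotope mass by its fractional abundance: 0.36747 × 167.94312 + 0.63253 × 171.95559
= 61.714058 + 108.767069 = 170.481127 Da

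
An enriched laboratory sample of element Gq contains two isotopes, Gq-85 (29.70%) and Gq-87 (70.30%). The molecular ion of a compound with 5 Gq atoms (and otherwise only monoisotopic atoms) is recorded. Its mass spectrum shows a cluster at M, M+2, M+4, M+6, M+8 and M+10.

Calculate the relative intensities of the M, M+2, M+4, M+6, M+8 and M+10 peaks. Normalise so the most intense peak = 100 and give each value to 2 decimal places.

Each Gq atom is independently Gq-85 (p = 0.2970) or Gq-87 (q = 0.7030); the cluster is the binomial expansion (p + q)^5.
P(M) = 0.2970^5 = 0.002311
P(M+2) = 5 × 0.2970^4 × 0.7030^1 = 0.027350
P(M+4) = 10 × 0.2970^3 × 0.7030^2 = 0.129473
P(M+6) = 10 × 0.2970^2 × 0.7030^3 = 0.306464
P(M+8) = 5 × 0.2970^1 × 0.7030^4 = 0.362700
P(M+10) = 0.7030^5 = 0.171703
The M+8 peak is largest (0.362700); scaling to 100 gives 0.64 : 7.54 : 35.70 : 84.50 : 100.00 : 47.34.

0.64 : 7.54 : 35.70 : 84.50 : 100.00 : 47.34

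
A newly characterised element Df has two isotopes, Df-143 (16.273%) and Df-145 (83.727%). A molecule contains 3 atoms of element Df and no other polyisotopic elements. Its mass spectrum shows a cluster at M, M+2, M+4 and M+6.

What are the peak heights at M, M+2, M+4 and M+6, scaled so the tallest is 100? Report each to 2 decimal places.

0.73 : 11.33 : 58.31 : 100.00

The 3 Df atoms are independent, so intensities follow the terms of (0.16273 + 0.83727)^3.
P(M) = 0.16273^3 = 0.004309
P(M+2) = 3 × 0.16273^2 × 0.83727^1 = 0.066515
P(M+4) = 3 × 0.16273^1 × 0.83727^2 = 0.342231
P(M+6) = 0.83727^3 = 0.586944
The M+6 peak is largest (0.586944); scaling to 100 gives 0.73 : 11.33 : 58.31 : 100.00.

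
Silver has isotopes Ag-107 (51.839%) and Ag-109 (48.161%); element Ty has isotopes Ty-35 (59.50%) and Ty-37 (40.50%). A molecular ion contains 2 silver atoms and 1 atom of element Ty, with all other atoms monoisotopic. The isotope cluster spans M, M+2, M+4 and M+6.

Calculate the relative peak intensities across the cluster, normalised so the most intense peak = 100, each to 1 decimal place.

Silver pattern (n=2): 0.26872819 : 0.49932362 : 0.23194819
Element Ty pattern (n=1): 0.5950 : 0.4050
Convolve the two distributions (both contribute in 2-u steps):
  M: 0.26872819×0.5950 = 0.159893
  M+2: 0.26872819×0.4050 + 0.49932362×0.5950 = 0.405932
  M+4: 0.49932362×0.4050 + 0.23194819×0.5950 = 0.340235
  M+6: 0.23194819×0.4050 = 0.093939
Scale to base peak (0.405932) = 100: 39.4 : 100.0 : 83.8 : 23.1

39.4 : 100.0 : 83.8 : 23.1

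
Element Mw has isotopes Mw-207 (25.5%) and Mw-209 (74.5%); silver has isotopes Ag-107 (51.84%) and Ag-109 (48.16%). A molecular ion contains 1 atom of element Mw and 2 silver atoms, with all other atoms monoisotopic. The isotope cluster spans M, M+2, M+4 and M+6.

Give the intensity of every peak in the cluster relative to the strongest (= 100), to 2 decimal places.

15.89 : 75.97 : 100.00 : 40.08

Element Mw pattern (n=1): 0.2550 : 0.7450
Silver pattern (n=2): 0.26873856 : 0.49932288 : 0.23193856
Convolve the two distributions (both contribute in 2-u steps):
  M: 0.2550×0.26873856 = 0.068528
  M+2: 0.2550×0.49932288 + 0.7450×0.26873856 = 0.327538
  M+4: 0.2550×0.23193856 + 0.7450×0.49932288 = 0.431140
  M+6: 0.7450×0.23193856 = 0.172794
Scale to base peak (0.431140) = 100: 15.89 : 75.97 : 100.00 : 40.08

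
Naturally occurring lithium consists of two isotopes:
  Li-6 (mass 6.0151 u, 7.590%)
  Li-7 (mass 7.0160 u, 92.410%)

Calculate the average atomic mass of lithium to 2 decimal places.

Ar = Σ fᵢ·mᵢ = 0.07590 × 6.0151 + 0.92410 × 7.0160
= 0.45655 + 6.48349 = 6.94004 u

6.94 u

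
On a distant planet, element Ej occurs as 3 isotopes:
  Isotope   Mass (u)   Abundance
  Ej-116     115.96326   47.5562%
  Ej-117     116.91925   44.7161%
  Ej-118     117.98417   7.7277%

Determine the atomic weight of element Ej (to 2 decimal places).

Average mass = Σ (abundance × isotope mass) = 0.475562 × 115.96326 + 0.447161 × 116.91925 + 0.077277 × 117.98417
= 55.147720 + 52.281729 + 9.117463 = 116.546912 u

116.55 u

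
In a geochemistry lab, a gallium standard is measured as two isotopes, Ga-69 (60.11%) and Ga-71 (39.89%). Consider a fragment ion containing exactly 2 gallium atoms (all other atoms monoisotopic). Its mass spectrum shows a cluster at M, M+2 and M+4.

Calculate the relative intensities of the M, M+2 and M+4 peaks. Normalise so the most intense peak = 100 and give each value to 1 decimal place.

75.3 : 100.0 : 33.2

The 2 Ga atoms are independent, so intensities follow the terms of (0.6011 + 0.3989)^2.
P(M) = 0.6011^2 = 0.361321
P(M+2) = 2 × 0.6011^1 × 0.3989^1 = 0.479558
P(M+4) = 0.3989^2 = 0.159121
The M+2 peak is largest (0.479558); scaling to 100 gives 75.3 : 100.0 : 33.2.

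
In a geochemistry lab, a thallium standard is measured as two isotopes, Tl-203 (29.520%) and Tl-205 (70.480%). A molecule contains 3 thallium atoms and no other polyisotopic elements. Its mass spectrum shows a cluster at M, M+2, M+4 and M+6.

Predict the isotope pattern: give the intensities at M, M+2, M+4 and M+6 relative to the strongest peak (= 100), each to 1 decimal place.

5.8 : 41.9 : 100.0 : 79.6

Expanding (0.29520 + 0.70480)^3:
P(M) = 0.29520^3 = 0.025725
P(M+2) = 3 × 0.29520^2 × 0.70480^1 = 0.184255
P(M+4) = 3 × 0.29520^1 × 0.70480^2 = 0.439916
P(M+6) = 0.70480^3 = 0.350104
The M+4 peak is largest (0.439916); scaling to 100 gives 5.8 : 41.9 : 100.0 : 79.6.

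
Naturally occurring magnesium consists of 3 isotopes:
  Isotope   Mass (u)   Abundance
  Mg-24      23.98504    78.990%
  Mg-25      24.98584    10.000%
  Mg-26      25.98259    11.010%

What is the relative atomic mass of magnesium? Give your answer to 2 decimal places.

24.31 u

Average mass = Σ (abundance × isotope mass) = 0.78990 × 23.98504 + 0.10000 × 24.98584 + 0.11010 × 25.98259
= 18.945783 + 2.498584 + 2.860683 = 24.305050 u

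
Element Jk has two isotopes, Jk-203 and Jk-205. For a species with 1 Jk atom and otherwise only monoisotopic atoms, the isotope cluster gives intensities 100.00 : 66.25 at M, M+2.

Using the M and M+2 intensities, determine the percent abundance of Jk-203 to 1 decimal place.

Write p for the Jk-203 fraction. I(M+2)/I(M) = [C(1,1)·p^0·(1−p)] / p^1 = 1·(1−p)/p = 66.25/100.00 = 0.6625
(1−p)/p = 0.6625/1 = 0.6625  ⇒  p = 1/(1 + 0.6625) = 0.6015
Jk-203: 60.2%, Jk-205: 39.8%.

60.2%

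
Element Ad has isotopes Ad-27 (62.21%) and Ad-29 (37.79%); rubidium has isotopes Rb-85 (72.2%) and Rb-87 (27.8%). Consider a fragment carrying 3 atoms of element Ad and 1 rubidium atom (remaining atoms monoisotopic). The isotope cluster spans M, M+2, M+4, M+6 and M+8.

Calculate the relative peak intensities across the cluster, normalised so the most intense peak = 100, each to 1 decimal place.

Element Ad pattern (n=3): 0.24075793 : 0.43875143 : 0.26652334 : 0.0539673
Rubidium pattern (n=1): 0.7220 : 0.2780
Convolve the two distributions (both contribute in 2-u steps):
  M: 0.24075793×0.7220 = 0.173827
  M+2: 0.24075793×0.2780 + 0.43875143×0.7220 = 0.383709
  M+4: 0.43875143×0.2780 + 0.26652334×0.7220 = 0.314403
  M+6: 0.26652334×0.2780 + 0.0539673×0.7220 = 0.113058
  M+8: 0.0539673×0.2780 = 0.015003
Scale to base peak (0.383709) = 100: 45.3 : 100.0 : 81.9 : 29.5 : 3.9

45.3 : 100.0 : 81.9 : 29.5 : 3.9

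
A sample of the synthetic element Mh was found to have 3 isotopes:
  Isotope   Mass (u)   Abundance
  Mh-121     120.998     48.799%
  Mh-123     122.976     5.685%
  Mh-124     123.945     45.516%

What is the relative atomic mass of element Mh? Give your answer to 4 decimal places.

Weight each isotope mass by its fractional abundance: 0.48799 × 120.998 + 0.05685 × 122.976 + 0.45516 × 123.945
= 59.04581 + 6.99119 + 56.41481 = 122.45181 u

122.4518 u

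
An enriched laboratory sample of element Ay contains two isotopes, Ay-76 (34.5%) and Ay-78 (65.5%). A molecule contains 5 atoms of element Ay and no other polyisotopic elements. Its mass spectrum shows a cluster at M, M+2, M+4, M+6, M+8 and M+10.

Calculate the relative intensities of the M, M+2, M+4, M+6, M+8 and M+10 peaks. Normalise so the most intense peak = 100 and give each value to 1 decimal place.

1.5 : 13.9 : 52.7 : 100.0 : 94.9 : 36.0

Expanding (0.345 + 0.655)^5:
P(M) = 0.345^5 = 0.004888
P(M+2) = 5 × 0.345^4 × 0.655^1 = 0.046397
P(M+4) = 10 × 0.345^3 × 0.655^2 = 0.176173
P(M+6) = 10 × 0.345^2 × 0.655^3 = 0.334474
P(M+8) = 5 × 0.345^1 × 0.655^4 = 0.317508
P(M+10) = 0.655^5 = 0.120561
The M+6 peak is largest (0.334474); scaling to 100 gives 1.5 : 13.9 : 52.7 : 100.0 : 94.9 : 36.0.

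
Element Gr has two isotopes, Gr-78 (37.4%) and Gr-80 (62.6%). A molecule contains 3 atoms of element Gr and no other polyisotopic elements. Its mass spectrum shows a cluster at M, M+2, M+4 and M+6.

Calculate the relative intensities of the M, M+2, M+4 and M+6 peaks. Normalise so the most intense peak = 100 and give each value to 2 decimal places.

The 3 Gr atoms are independent, so intensities follow the terms of (0.374 + 0.626)^3.
P(M) = 0.374^3 = 0.052314
P(M+2) = 3 × 0.374^2 × 0.626^1 = 0.262687
P(M+4) = 3 × 0.374^1 × 0.626^2 = 0.439685
P(M+6) = 0.626^3 = 0.245314
The M+4 peak is largest (0.439685); scaling to 100 gives 11.90 : 59.74 : 100.00 : 55.79.

11.90 : 59.74 : 100.00 : 55.79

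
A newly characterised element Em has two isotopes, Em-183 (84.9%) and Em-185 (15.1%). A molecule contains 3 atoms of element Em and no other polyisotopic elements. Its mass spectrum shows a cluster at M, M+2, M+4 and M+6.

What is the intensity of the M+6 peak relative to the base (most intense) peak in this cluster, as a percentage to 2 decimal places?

0.56%

Binomial terms of (0.849 + 0.151)^3: M 0.6120, M+2 0.3265, M+4 0.0581, M+6 0.0034 → M is the base peak.
P(M) = C(3,0) × 0.849^3 × 0.151^0 = 1 × 0.61196005 × 1.0000 = 0.611960 (base)
P(M+6) = C(3,3) × 0.849^0 × 0.151^3 = 1 × 1.0000 × 0.00344295 = 0.003443
Relative intensity = 0.003443 / 0.611960 × 100 = 0.56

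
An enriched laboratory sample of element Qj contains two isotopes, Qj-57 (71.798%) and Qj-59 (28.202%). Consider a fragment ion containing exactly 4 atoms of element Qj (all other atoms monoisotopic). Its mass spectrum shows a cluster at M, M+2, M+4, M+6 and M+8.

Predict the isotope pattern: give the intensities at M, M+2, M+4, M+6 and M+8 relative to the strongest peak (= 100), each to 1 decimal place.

63.6 : 100.0 : 58.9 : 15.4 : 1.5

The 4 Qj atoms are independent, so intensities follow the terms of (0.71798 + 0.28202)^4.
P(M) = 0.71798^4 = 0.265735
P(M+2) = 4 × 0.71798^3 × 0.28202^1 = 0.417520
P(M+4) = 6 × 0.71798^2 × 0.28202^2 = 0.246000
P(M+6) = 4 × 0.71798^1 × 0.28202^3 = 0.064419
P(M+8) = 0.28202^4 = 0.006326
The M+2 peak is largest (0.417520); scaling to 100 gives 63.6 : 100.0 : 58.9 : 15.4 : 1.5.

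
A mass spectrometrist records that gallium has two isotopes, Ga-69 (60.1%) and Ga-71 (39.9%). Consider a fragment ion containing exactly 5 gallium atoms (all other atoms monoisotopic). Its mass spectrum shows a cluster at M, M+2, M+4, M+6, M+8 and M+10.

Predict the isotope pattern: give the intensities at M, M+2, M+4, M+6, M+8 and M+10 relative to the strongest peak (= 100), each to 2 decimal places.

Each Ga atom is independently Ga-69 (p = 0.601) or Ga-71 (q = 0.399); the cluster is the binomial expansion (p + q)^5.
P(M) = 0.601^5 = 0.078410
P(M+2) = 5 × 0.601^4 × 0.399^1 = 0.260280
P(M+4) = 10 × 0.601^3 × 0.399^2 = 0.345596
P(M+6) = 10 × 0.601^2 × 0.399^3 = 0.229439
P(M+8) = 5 × 0.601^1 × 0.399^4 = 0.076162
P(M+10) = 0.399^5 = 0.010113
The M+4 peak is largest (0.345596); scaling to 100 gives 22.69 : 75.31 : 100.00 : 66.39 : 22.04 : 2.93.

22.69 : 75.31 : 100.00 : 66.39 : 22.04 : 2.93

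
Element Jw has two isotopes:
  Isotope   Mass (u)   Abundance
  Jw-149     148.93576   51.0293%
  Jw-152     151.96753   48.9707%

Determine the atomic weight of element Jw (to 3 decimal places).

150.420 u

Weight each isotope mass by its fractional abundance: 0.510293 × 148.93576 + 0.489707 × 151.96753
= 76.000876 + 74.419563 = 150.420439 u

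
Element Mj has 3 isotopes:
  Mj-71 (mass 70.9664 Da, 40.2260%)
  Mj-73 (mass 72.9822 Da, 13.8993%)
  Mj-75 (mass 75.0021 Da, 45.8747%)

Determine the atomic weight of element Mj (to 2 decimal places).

73.10 Da

Ar = Σ fᵢ·mᵢ = 0.402260 × 70.9664 + 0.138993 × 72.9822 + 0.458747 × 75.0021
= 28.54694 + 10.14401 + 34.40699 = 73.09794 Da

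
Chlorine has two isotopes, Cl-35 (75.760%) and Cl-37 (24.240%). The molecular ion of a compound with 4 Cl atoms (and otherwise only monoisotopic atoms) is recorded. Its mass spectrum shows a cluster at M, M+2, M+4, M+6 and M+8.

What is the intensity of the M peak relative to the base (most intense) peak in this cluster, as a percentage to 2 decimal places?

78.14%

Binomial terms of (0.75760 + 0.24240)^4: M 0.3294, M+2 0.4216, M+4 0.2023, M+6 0.0432, M+8 0.0035 → M+2 is the base peak.
P(M+2) = C(4,1) × 0.75760^3 × 0.24240^1 = 4 × 0.4348304 × 0.2424 = 0.421612 (base)
P(M) = C(4,0) × 0.75760^4 × 0.24240^0 = 1 × 0.32942751 × 1.0000 = 0.329428
Relative intensity = 0.329428 / 0.421612 × 100 = 78.14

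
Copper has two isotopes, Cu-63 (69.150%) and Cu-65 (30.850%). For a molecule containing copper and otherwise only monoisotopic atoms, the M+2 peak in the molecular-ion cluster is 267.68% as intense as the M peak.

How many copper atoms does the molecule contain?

The M+2/M ratio from n Cu atoms is n · q/p = n · 0.30850/0.69150.
n = 2.6768 × 0.69150/0.30850 = 6.00 ≈ 6

6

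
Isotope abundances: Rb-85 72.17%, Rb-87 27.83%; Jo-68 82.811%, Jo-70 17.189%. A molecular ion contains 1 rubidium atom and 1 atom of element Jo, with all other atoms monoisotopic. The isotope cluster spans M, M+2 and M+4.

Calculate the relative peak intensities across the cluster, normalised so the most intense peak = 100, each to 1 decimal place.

Rubidium pattern (n=1): 0.7217 : 0.2783
Element Jo pattern (n=1): 0.82811 : 0.17189
Convolve the two distributions (both contribute in 2-u steps):
  M: 0.7217×0.82811 = 0.597647
  M+2: 0.7217×0.17189 + 0.2783×0.82811 = 0.354516
  M+4: 0.2783×0.17189 = 0.047837
Scale to base peak (0.597647) = 100: 100.0 : 59.3 : 8.0

100.0 : 59.3 : 8.0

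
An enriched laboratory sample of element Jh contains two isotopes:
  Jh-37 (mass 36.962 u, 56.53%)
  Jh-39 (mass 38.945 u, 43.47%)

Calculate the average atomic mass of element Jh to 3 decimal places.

37.824 u

The abundance-weighted mean is 0.5653 × 36.962 + 0.4347 × 38.945
= 20.8946 + 16.9294 = 37.8240 u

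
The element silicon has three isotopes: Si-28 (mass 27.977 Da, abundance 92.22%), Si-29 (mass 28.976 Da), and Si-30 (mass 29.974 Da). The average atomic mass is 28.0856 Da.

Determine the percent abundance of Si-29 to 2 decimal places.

Let x and y be the fractions of Si-29 and Si-30. Then x + y = 1 − 0.9222 = 0.0778 and 28.976x + 29.974y = 28.0856 − 0.9222×27.977 = 2.2852106.
Substituting: 28.976x + 29.974(0.0778 − x) = 2.2852106
(28.976 − 29.974)x = -0.0467666  ⇒  x = 0.04686, y = 0.03094
Si-29: 4.69%, Si-30: 3.09%.

4.69%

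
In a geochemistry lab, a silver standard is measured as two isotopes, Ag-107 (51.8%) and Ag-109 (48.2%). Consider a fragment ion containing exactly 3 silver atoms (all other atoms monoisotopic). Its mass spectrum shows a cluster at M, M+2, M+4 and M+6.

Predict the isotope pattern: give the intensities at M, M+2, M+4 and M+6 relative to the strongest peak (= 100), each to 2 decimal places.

35.82 : 100.00 : 93.05 : 28.86

Each Ag atom is independently Ag-107 (p = 0.518) or Ag-109 (q = 0.482); the cluster is the binomial expansion (p + q)^3.
P(M) = 0.518^3 = 0.138992
P(M+2) = 3 × 0.518^2 × 0.482^1 = 0.387997
P(M+4) = 3 × 0.518^1 × 0.482^2 = 0.361031
P(M+6) = 0.482^3 = 0.111980
The M+2 peak is largest (0.387997); scaling to 100 gives 35.82 : 100.00 : 93.05 : 28.86.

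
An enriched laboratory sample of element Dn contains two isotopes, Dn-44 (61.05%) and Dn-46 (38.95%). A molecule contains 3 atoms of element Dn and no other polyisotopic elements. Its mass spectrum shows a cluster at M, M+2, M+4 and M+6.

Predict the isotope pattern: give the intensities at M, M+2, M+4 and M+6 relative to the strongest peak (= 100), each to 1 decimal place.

Each Dn atom is independently Dn-44 (p = 0.6105) or Dn-46 (q = 0.3895); the cluster is the binomial expansion (p + q)^3.
P(M) = 0.6105^3 = 0.227540
P(M+2) = 3 × 0.6105^2 × 0.3895^1 = 0.435512
P(M+4) = 3 × 0.6105^1 × 0.3895^2 = 0.277857
P(M+6) = 0.3895^3 = 0.059091
The M+2 peak is largest (0.435512); scaling to 100 gives 52.2 : 100.0 : 63.8 : 13.6.

52.2 : 100.0 : 63.8 : 13.6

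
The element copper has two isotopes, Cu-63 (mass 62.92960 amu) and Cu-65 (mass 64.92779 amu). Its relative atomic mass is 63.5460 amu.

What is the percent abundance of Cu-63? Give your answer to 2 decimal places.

Let x be the fractional abundance of Cu-63; then Cu-65 has abundance 1 − x.
62.92960·x + 64.92779·(1 − x) = 63.5460
(62.92960 − 64.92779)·x = 63.5460 − 64.92779
x = -1.38179 / -1.99819 = 0.69152 → 69.15% Cu-63, 30.85% Cu-65.

69.15%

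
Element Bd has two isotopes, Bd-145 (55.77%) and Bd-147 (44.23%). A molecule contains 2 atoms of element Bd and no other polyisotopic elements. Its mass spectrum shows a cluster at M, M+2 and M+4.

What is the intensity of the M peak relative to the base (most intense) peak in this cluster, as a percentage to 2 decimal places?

63.05%

Term probabilities: M 0.3110, M+2 0.4933, M+4 0.1956. Base peak = M+2.
P(M+2) = C(2,1) × 0.5577^1 × 0.4423^1 = 2 × 0.5577 × 0.4423 = 0.493341 (base)
P(M) = C(2,0) × 0.5577^2 × 0.4423^0 = 1 × 0.31102929 × 1.0000 = 0.311029
Relative intensity = 0.311029 / 0.493341 × 100 = 63.05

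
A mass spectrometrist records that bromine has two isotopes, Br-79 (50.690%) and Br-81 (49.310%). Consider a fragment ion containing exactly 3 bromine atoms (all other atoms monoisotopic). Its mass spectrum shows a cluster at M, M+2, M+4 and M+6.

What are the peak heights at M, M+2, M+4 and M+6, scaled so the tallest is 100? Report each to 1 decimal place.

Expanding (0.50690 + 0.49310)^3:
P(M) = 0.50690^3 = 0.130247
P(M+2) = 3 × 0.50690^2 × 0.49310^1 = 0.380103
P(M+4) = 3 × 0.50690^1 × 0.49310^2 = 0.369755
P(M+6) = 0.49310^3 = 0.119896
The M+2 peak is largest (0.380103); scaling to 100 gives 34.3 : 100.0 : 97.3 : 31.5.

34.3 : 100.0 : 97.3 : 31.5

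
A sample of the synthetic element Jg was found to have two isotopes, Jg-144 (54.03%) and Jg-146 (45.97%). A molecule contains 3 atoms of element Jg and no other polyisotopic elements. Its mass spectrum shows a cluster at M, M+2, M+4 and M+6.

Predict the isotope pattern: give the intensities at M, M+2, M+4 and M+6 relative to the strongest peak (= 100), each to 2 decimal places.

Expanding (0.5403 + 0.4597)^3:
P(M) = 0.5403^3 = 0.157727
P(M+2) = 3 × 0.5403^2 × 0.4597^1 = 0.402593
P(M+4) = 3 × 0.5403^1 × 0.4597^2 = 0.342535
P(M+6) = 0.4597^3 = 0.097146
The M+2 peak is largest (0.402593); scaling to 100 gives 39.18 : 100.00 : 85.08 : 24.13.

39.18 : 100.00 : 85.08 : 24.13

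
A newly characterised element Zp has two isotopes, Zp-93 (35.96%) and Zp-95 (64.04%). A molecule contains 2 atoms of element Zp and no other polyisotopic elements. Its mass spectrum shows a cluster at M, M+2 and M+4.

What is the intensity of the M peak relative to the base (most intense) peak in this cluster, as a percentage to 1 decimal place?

28.1%

Binomial terms of (0.3596 + 0.6404)^2: M 0.1293, M+2 0.4606, M+4 0.4101 → M+2 is the base peak.
P(M+2) = C(2,1) × 0.3596^1 × 0.6404^1 = 2 × 0.3596 × 0.6404 = 0.460576 (base)
P(M) = C(2,0) × 0.3596^2 × 0.6404^0 = 1 × 0.12931216 × 1.0000 = 0.129312
Relative intensity = 0.129312 / 0.460576 × 100 = 28.1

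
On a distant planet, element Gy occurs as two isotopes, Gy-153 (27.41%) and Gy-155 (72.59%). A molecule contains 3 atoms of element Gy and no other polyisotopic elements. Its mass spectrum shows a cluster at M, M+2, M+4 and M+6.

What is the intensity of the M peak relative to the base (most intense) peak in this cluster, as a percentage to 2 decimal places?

4.75%

(0.2741 + 0.7259)^3 gives M 0.0206, M+2 0.1636, M+4 0.4333, M+6 0.3825; the largest is M+4.
P(M+4) = C(3,2) × 0.2741^1 × 0.7259^2 = 3 × 0.2741 × 0.52693081 = 0.433295 (base)
P(M) = C(3,0) × 0.2741^3 × 0.7259^0 = 1 × 0.02059336 × 1.0000 = 0.020593
Relative intensity = 0.020593 / 0.433295 × 100 = 4.75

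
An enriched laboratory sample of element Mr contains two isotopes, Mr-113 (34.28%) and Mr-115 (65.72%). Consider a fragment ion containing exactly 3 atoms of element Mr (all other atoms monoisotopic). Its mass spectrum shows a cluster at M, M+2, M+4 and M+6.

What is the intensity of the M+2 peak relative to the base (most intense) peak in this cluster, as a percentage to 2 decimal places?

52.16%

Term probabilities: M 0.0403, M+2 0.2317, M+4 0.4442, M+6 0.2839. Base peak = M+4.
P(M+4) = C(3,2) × 0.3428^1 × 0.6572^2 = 3 × 0.3428 × 0.43191184 = 0.444178 (base)
P(M+2) = C(3,1) × 0.3428^2 × 0.6572^1 = 3 × 0.11751184 × 0.6572 = 0.231686
Relative intensity = 0.231686 / 0.444178 × 100 = 52.16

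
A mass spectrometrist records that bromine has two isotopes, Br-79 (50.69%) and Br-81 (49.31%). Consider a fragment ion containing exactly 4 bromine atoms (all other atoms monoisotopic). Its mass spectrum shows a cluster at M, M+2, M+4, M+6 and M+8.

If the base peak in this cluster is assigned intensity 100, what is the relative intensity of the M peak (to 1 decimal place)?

17.6

Term probabilities: M 0.0660, M+2 0.2569, M+4 0.3749, M+6 0.2431, M+8 0.0591. Base peak = M+4.
P(M+4) = C(4,2) × 0.5069^2 × 0.4931^2 = 6 × 0.25694761 × 0.24314761 = 0.374857 (base)
P(M) = C(4,0) × 0.5069^4 × 0.4931^0 = 1 × 0.06602207 × 1.0000 = 0.066022
Relative intensity = 0.066022 / 0.374857 × 100 = 17.6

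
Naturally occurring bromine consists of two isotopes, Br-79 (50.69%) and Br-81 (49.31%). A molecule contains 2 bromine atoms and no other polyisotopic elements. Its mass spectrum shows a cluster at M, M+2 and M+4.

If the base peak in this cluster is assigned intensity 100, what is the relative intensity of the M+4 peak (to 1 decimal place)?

48.6

Term probabilities: M 0.2569, M+2 0.4999, M+4 0.2431. Base peak = M+2.
P(M+2) = C(2,1) × 0.5069^1 × 0.4931^1 = 2 × 0.5069 × 0.4931 = 0.499905 (base)
P(M+4) = C(2,2) × 0.5069^0 × 0.4931^2 = 1 × 1.0000 × 0.24314761 = 0.243148
Relative intensity = 0.243148 / 0.499905 × 100 = 48.6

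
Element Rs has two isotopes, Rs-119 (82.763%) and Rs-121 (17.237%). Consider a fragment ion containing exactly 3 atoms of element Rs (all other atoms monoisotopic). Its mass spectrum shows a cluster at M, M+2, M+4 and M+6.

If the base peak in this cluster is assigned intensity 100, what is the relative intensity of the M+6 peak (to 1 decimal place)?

(0.82763 + 0.17237)^3 gives M 0.5669, M+2 0.3542, M+4 0.0738, M+6 0.0051; the largest is M.
P(M) = C(3,0) × 0.82763^3 × 0.17237^0 = 1 × 0.56690289 × 1.0000 = 0.566903 (base)
P(M+6) = C(3,3) × 0.82763^0 × 0.17237^3 = 1 × 1.0000 × 0.00512136 = 0.005121
Relative intensity = 0.005121 / 0.566903 × 100 = 0.9

0.9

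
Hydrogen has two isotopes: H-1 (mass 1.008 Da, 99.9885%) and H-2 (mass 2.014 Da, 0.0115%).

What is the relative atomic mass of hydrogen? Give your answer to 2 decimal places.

The abundance-weighted mean is 0.999885 × 1.008 + 0.000115 × 2.014
= 1.0079 + 0.0002 = 1.0081 Da

1.01 Da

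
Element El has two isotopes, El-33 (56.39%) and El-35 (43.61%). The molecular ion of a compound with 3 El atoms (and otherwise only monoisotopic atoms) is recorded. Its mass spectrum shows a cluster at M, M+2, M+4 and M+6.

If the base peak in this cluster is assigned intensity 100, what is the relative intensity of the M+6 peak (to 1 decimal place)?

19.9

Binomial terms of (0.5639 + 0.4361)^3: M 0.1793, M+2 0.4160, M+4 0.3217, M+6 0.0829 → M+2 is the base peak.
P(M+2) = C(3,1) × 0.5639^2 × 0.4361^1 = 3 × 0.31798321 × 0.4361 = 0.416017 (base)
P(M+6) = C(3,3) × 0.5639^0 × 0.4361^3 = 1 × 1.0000 × 0.0829389 = 0.082939
Relative intensity = 0.082939 / 0.416017 × 100 = 19.9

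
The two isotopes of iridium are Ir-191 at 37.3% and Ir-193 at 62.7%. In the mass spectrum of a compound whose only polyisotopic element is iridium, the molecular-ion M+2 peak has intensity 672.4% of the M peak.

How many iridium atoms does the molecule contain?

4

With n Ir atoms, P(M+2)/P(M) = C(n,1)·p^(n−1)q / p^n = n·q/p = n · 0.627/0.373.
n = 6.724 × 0.373/0.627 = 4.00 ≈ 4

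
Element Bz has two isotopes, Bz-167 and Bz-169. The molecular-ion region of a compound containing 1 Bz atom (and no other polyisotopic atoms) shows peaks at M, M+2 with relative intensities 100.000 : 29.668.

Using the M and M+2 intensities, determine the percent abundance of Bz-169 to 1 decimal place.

Let p = fractional abundance of Bz-167. I(M+2)/I(M) = [C(1,1)·p^0·(1−p)] / p^1 = 1·(1−p)/p = 29.668/100.000 = 0.2967
(1−p)/p = 0.2967/1 = 0.2967  ⇒  p = 1/(1 + 0.2967) = 0.7712
Bz-167: 77.1%, Bz-169: 22.9%.

22.9%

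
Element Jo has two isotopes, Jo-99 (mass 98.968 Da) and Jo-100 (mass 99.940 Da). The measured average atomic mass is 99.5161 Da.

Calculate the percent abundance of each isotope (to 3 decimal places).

Jo-99: 43.611%, Jo-100: 56.389%

Let x be the fractional abundance of Jo-99; then Jo-100 has abundance 1 − x.
98.968·x + 99.940·(1 − x) = 99.5161
(98.968 − 99.940)·x = 99.5161 − 99.940
x = -0.4239 / -0.972 = 0.43611 → 43.611% Jo-99, 56.389% Jo-100.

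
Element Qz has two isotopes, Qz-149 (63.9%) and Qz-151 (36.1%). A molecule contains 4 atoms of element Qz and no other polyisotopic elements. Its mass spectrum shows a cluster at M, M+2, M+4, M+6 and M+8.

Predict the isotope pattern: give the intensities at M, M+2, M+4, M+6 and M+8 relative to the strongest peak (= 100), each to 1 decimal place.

Each Qz atom is independently Qz-149 (p = 0.639) or Qz-151 (q = 0.361); the cluster is the binomial expansion (p + q)^4.
P(M) = 0.639^4 = 0.166726
P(M+2) = 4 × 0.639^3 × 0.361^1 = 0.376764
P(M+4) = 6 × 0.639^2 × 0.361^2 = 0.319277
P(M+6) = 4 × 0.639^1 × 0.361^3 = 0.120249
P(M+8) = 0.361^4 = 0.016984
The M+2 peak is largest (0.376764); scaling to 100 gives 44.3 : 100.0 : 84.7 : 31.9 : 4.5.

44.3 : 100.0 : 84.7 : 31.9 : 4.5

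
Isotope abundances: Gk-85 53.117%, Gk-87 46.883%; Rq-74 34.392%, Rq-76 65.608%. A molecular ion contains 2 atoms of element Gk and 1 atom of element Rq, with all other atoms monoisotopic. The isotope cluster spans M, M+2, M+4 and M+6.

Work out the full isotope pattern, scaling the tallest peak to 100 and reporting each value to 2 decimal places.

24.12 : 88.58 : 100.00 : 35.84

Element Gk pattern (n=2): 0.28214157 : 0.49805686 : 0.21980157
Element Rq pattern (n=1): 0.34392 : 0.65608
Convolve the two distributions (both contribute in 2-u steps):
  M: 0.28214157×0.34392 = 0.097034
  M+2: 0.28214157×0.65608 + 0.49805686×0.34392 = 0.356399
  M+4: 0.49805686×0.65608 + 0.21980157×0.34392 = 0.402359
  M+6: 0.21980157×0.65608 = 0.144207
Scale to base peak (0.402359) = 100: 24.12 : 88.58 : 100.00 : 35.84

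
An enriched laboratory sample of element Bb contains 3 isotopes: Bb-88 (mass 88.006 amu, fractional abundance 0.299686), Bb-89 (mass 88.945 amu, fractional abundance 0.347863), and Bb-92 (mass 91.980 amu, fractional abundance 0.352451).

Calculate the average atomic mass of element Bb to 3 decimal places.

Average mass = Σ (abundance × isotope mass) = 0.299686 × 88.006 + 0.347863 × 88.945 + 0.352451 × 91.980
= 26.3742 + 30.9407 + 32.4184 = 89.7333 amu

89.733 amu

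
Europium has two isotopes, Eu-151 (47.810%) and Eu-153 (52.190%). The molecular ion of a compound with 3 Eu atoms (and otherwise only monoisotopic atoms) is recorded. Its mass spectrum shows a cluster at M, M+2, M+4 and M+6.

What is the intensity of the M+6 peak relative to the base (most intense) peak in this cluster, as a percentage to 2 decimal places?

Term probabilities: M 0.1093, M+2 0.3579, M+4 0.3907, M+6 0.1422. Base peak = M+4.
P(M+4) = C(3,2) × 0.47810^1 × 0.52190^2 = 3 × 0.4781 × 0.27237961 = 0.390674 (base)
P(M+6) = C(3,3) × 0.47810^0 × 0.52190^3 = 1 × 1.0000 × 0.14215492 = 0.142155
Relative intensity = 0.142155 / 0.390674 × 100 = 36.39

36.39%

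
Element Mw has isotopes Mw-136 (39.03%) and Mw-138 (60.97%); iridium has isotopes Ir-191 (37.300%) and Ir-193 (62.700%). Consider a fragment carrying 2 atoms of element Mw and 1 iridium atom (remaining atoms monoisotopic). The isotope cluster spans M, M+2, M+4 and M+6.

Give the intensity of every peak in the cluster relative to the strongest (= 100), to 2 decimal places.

Element Mw pattern (n=2): 0.15233409 : 0.47593182 : 0.37173409
Iridium pattern (n=1): 0.3730 : 0.6270
Convolve the two distributions (both contribute in 2-u steps):
  M: 0.15233409×0.3730 = 0.056821
  M+2: 0.15233409×0.6270 + 0.47593182×0.3730 = 0.273036
  M+4: 0.47593182×0.6270 + 0.37173409×0.3730 = 0.437066
  M+6: 0.37173409×0.6270 = 0.233077
Scale to base peak (0.437066) = 100: 13.00 : 62.47 : 100.00 : 53.33

13.00 : 62.47 : 100.00 : 53.33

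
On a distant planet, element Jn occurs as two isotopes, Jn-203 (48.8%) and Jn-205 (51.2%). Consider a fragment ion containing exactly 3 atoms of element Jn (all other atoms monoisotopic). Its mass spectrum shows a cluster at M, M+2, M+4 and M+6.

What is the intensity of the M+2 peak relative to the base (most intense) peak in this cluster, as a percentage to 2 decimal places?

(0.488 + 0.512)^3 gives M 0.1162, M+2 0.3658, M+4 0.3838, M+6 0.1342; the largest is M+4.
P(M+4) = C(3,2) × 0.488^1 × 0.512^2 = 3 × 0.4880 × 0.262144 = 0.383779 (base)
P(M+2) = C(3,1) × 0.488^2 × 0.512^1 = 3 × 0.238144 × 0.5120 = 0.365789
Relative intensity = 0.365789 / 0.383779 × 100 = 95.31

95.31%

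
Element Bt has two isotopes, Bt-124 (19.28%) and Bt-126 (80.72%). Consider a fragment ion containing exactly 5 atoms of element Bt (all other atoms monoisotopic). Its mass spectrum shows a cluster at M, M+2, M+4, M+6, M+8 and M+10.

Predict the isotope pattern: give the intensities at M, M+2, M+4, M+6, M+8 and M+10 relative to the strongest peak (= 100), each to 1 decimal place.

Expanding (0.1928 + 0.8072)^5:
P(M) = 0.1928^5 = 0.000266
P(M+2) = 5 × 0.1928^4 × 0.8072^1 = 0.005577
P(M+4) = 10 × 0.1928^3 × 0.8072^2 = 0.046696
P(M+6) = 10 × 0.1928^2 × 0.8072^3 = 0.195505
P(M+8) = 5 × 0.1928^1 × 0.8072^4 = 0.409262
P(M+10) = 0.8072^5 = 0.342693
The M+8 peak is largest (0.409262); scaling to 100 gives 0.1 : 1.4 : 11.4 : 47.8 : 100.0 : 83.7.

0.1 : 1.4 : 11.4 : 47.8 : 100.0 : 83.7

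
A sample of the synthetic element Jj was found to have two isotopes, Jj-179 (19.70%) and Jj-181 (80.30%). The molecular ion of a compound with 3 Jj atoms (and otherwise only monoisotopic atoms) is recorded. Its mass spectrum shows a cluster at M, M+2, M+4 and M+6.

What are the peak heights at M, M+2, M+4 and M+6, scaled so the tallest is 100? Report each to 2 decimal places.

Each Jj atom is independently Jj-179 (p = 0.1970) or Jj-181 (q = 0.8030); the cluster is the binomial expansion (p + q)^3.
P(M) = 0.1970^3 = 0.007645
P(M+2) = 3 × 0.1970^2 × 0.8030^1 = 0.093491
P(M+4) = 3 × 0.1970^1 × 0.8030^2 = 0.381082
P(M+6) = 0.8030^3 = 0.517782
The M+6 peak is largest (0.517782); scaling to 100 gives 1.48 : 18.06 : 73.60 : 100.00.

1.48 : 18.06 : 73.60 : 100.00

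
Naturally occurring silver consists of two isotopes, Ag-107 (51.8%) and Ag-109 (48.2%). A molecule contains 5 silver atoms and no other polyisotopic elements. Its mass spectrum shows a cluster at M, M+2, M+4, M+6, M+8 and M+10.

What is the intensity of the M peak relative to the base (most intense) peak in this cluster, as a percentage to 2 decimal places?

(0.518 + 0.482)^5 gives M 0.0373, M+2 0.1735, M+4 0.3229, M+6 0.3005, M+8 0.1398, M+10 0.0260; the largest is M+4.
P(M+4) = C(5,2) × 0.518^3 × 0.482^2 = 10 × 0.13899183 × 0.232324 = 0.322911 (base)
P(M) = C(5,0) × 0.518^5 × 0.482^0 = 1 × 0.03729484 × 1.0000 = 0.037295
Relative intensity = 0.037295 / 0.322911 × 100 = 11.55

11.55%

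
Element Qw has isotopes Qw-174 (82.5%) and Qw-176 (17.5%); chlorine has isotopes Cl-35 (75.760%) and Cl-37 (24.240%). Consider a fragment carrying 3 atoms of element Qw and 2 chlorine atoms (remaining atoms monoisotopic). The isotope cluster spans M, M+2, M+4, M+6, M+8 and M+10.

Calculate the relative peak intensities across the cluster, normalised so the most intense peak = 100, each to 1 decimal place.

78.4 : 100.0 : 50.5 : 12.6 : 1.6 : 0.1

Element Qw pattern (n=3): 0.56151562 : 0.35732813 : 0.07579688 : 0.00535938
Chlorine pattern (n=2): 0.57395776 : 0.36728448 : 0.05875776
Convolve the two distributions (both contribute in 2-u steps):
  M: 0.56151562×0.57395776 = 0.322286
  M+2: 0.56151562×0.36728448 + 0.35732813×0.57395776 = 0.411327
  M+4: 0.56151562×0.05875776 + 0.35732813×0.36728448 + 0.07579688×0.57395776 = 0.207739
  M+6: 0.35732813×0.05875776 + 0.07579688×0.36728448 + 0.00535938×0.57395776 = 0.051911
  M+8: 0.07579688×0.05875776 + 0.00535938×0.36728448 = 0.006422
  M+10: 0.00535938×0.05875776 = 0.000315
Scale to base peak (0.411327) = 100: 78.4 : 100.0 : 50.5 : 12.6 : 1.6 : 0.1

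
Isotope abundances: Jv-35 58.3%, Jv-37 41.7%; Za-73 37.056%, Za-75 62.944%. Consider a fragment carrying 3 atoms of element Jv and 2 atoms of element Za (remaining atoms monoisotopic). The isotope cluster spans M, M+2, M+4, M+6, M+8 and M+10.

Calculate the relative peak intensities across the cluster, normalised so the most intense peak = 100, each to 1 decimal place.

Element Jv pattern (n=3): 0.19815529 : 0.42520114 : 0.30413186 : 0.07251171
Element Za pattern (n=2): 0.13731471 : 0.46649057 : 0.39619471
Convolve the two distributions (both contribute in 2-u steps):
  M: 0.19815529×0.13731471 = 0.027210
  M+2: 0.19815529×0.46649057 + 0.42520114×0.13731471 = 0.150824
  M+4: 0.19815529×0.39619471 + 0.42520114×0.46649057 + 0.30413186×0.13731471 = 0.318622
  M+6: 0.42520114×0.39619471 + 0.30413186×0.46649057 + 0.07251171×0.13731471 = 0.320294
  M+8: 0.30413186×0.39619471 + 0.07251171×0.46649057 = 0.154321
  M+10: 0.07251171×0.39619471 = 0.028729
Scale to base peak (0.320294) = 100: 8.5 : 47.1 : 99.5 : 100.0 : 48.2 : 9.0

8.5 : 47.1 : 99.5 : 100.0 : 48.2 : 9.0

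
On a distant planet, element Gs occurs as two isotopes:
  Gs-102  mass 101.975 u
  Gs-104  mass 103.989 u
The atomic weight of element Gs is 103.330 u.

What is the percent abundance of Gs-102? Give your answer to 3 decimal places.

Writing the weighted mean with unknown fraction x of Gs-102:
101.975·x + 103.989·(1 − x) = 103.330
(101.975 − 103.989)·x = 103.330 − 103.989
x = -0.659 / -2.014 = 0.32721 → 32.721% Gs-102, 67.279% Gs-104.

32.721%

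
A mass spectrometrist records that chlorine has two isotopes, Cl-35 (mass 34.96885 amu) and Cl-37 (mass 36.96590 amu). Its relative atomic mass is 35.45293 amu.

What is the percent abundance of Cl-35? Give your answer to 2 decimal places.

75.76%

Writing the weighted mean with unknown fraction x of Cl-35:
34.96885·x + 36.96590·(1 − x) = 35.45293
(34.96885 − 36.96590)·x = 35.45293 − 36.96590
x = -1.51297 / -1.99705 = 0.75760 → 75.76% Cl-35, 24.24% Cl-37.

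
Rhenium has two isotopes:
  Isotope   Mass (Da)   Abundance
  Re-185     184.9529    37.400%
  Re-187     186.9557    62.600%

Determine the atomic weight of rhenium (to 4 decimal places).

The abundance-weighted mean is 0.37400 × 184.9529 + 0.62600 × 186.9557
= 69.17238 + 117.03427 = 186.20665 Da

186.2067 Da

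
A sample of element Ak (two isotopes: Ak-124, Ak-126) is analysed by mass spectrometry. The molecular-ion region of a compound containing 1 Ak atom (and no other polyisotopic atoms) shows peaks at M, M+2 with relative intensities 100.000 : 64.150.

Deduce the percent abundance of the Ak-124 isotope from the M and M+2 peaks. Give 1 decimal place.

60.9%

Let p = fractional abundance of Ak-124. I(M+2)/I(M) = [C(1,1)·p^0·(1−p)] / p^1 = 1·(1−p)/p = 64.150/100.000 = 0.6415
(1−p)/p = 0.6415/1 = 0.6415  ⇒  p = 1/(1 + 0.6415) = 0.6092
Ak-124: 60.9%, Ak-126: 39.1%.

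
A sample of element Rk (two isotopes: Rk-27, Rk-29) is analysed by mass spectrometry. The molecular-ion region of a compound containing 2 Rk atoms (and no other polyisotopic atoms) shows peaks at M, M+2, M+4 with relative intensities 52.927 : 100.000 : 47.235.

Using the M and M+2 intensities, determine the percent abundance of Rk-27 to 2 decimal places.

Let p = fractional abundance of Rk-27. I(M+2)/I(M) = [C(2,1)·p^1·(1−p)] / p^2 = 2·(1−p)/p = 100.000/52.927 = 1.8894
(1−p)/p = 1.8894/2 = 0.9447  ⇒  p = 1/(1 + 0.9447) = 0.5142
Rk-27: 51.42%, Rk-29: 48.58%.

51.42%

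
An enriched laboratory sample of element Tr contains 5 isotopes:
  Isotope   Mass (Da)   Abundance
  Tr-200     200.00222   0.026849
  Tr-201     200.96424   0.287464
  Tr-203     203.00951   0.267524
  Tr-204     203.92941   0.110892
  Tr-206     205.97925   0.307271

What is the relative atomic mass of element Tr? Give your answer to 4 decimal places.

203.3554 Da

Ar = Σ fᵢ·mᵢ = 0.026849 × 200.00222 + 0.287464 × 200.96424 + 0.267524 × 203.00951 + 0.110892 × 203.92941 + 0.307271 × 205.97925
= 5.369860 + 57.769984 + 54.309916 + 22.614140 + 63.291450 = 203.355350 Da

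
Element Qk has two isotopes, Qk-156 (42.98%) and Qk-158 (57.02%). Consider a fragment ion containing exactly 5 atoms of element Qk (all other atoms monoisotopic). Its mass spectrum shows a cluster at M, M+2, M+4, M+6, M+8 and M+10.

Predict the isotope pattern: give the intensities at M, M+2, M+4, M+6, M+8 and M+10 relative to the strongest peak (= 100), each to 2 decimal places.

4.28 : 28.41 : 75.38 : 100.00 : 66.33 : 17.60

Each Qk atom is independently Qk-156 (p = 0.4298) or Qk-158 (q = 0.5702); the cluster is the binomial expansion (p + q)^5.
P(M) = 0.4298^5 = 0.014667
P(M+2) = 5 × 0.4298^4 × 0.5702^1 = 0.097289
P(M+4) = 10 × 0.4298^3 × 0.5702^2 = 0.258139
P(M+6) = 10 × 0.4298^2 × 0.5702^3 = 0.342464
P(M+8) = 5 × 0.4298^1 × 0.5702^4 = 0.227167
P(M+10) = 0.5702^5 = 0.060275
The M+6 peak is largest (0.342464); scaling to 100 gives 4.28 : 28.41 : 75.38 : 100.00 : 66.33 : 17.60.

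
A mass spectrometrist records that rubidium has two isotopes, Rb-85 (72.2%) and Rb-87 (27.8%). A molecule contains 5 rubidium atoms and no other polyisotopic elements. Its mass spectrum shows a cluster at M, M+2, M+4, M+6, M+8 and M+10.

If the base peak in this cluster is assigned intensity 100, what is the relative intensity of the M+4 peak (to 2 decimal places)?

(0.722 + 0.278)^5 gives M 0.1962, M+2 0.3777, M+4 0.2909, M+6 0.1120, M+8 0.0216, M+10 0.0017; the largest is M+2.
P(M+2) = C(5,1) × 0.722^4 × 0.278^1 = 5 × 0.27173701 × 0.2780 = 0.377714 (base)
P(M+4) = C(5,2) × 0.722^3 × 0.278^2 = 10 × 0.37636705 × 0.077284 = 0.290872
Relative intensity = 0.290872 / 0.377714 × 100 = 77.01

77.01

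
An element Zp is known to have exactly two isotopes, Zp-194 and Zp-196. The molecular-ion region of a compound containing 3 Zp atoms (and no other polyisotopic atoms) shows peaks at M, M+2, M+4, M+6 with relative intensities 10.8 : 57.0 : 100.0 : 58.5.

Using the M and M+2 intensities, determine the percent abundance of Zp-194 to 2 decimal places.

36.24%

Write p for the Zp-194 fraction. I(M+2)/I(M) = [C(3,1)·p^2·(1−p)] / p^3 = 3·(1−p)/p = 57.0/10.8 = 5.2778
(1−p)/p = 5.2778/3 = 1.7593  ⇒  p = 1/(1 + 1.7593) = 0.3624
Zp-194: 36.24%, Zp-196: 63.76%.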